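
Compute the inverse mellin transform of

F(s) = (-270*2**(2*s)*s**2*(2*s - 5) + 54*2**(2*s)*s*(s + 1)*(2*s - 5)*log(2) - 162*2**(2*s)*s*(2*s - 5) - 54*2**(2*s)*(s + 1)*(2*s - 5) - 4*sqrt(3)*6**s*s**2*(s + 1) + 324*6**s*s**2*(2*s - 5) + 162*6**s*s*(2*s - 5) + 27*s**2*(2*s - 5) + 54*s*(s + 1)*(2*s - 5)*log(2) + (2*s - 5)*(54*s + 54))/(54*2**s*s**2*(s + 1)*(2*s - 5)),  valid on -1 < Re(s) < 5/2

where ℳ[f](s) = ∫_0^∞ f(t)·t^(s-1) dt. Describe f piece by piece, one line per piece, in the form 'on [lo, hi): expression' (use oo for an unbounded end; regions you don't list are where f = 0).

on [0, 1/2): t
on [1/2, 2): log(t)
on [2, 3): t + 3
on [3, oo): t**(-5/2)

along the cuts 1/2, 2, 3, ℳ[f](s) splits into 4 integrals
[0, 1/2) adds the kernel integral of t
on [1/2, 2): add ∫ log(t)·t^(s-1) dt
[2, 3) adds the kernel integral of (t + 3)
the [3, ∞) slice contributes ∫ t**(-5/2)·t^(s-1) dt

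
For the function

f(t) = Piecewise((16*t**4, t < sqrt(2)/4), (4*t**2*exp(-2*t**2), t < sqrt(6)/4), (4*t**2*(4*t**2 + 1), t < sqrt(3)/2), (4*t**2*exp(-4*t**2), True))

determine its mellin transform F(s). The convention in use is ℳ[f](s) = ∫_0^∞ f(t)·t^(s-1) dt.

invert the common scale on t to get t**4 on [0, sqrt(2)/2); t**2*exp(-t**2/2) on [sqrt(2)/2, sqrt(6)/2); t**2*(t**2 + 1) on [sqrt(6)/2, sqrt(3)); …
invert the shared t-power to get t**2 on [0, sqrt(2)/2); exp(-t**2/2) on [sqrt(2)/2, sqrt(6)/2); t**2 + 1 on [sqrt(6)/2, sqrt(3)); …
strip the power substitution: t on [0, 1/2); exp(-t/2) on [1/2, 3/2); t + 1 on [3/2, 3); …
f breaks at sqrt(2)/4, sqrt(6)/4, sqrt(3)/2 into 4 integrals to sum
piece [0, sqrt(2)/4): integrate 16*t**4 against the kernel
between sqrt(2)/4 and sqrt(6)/4 the integrand is 4*t**2*exp(-2*t**2)·t^(s-1)
the [sqrt(6)/4, sqrt(3)/2) slice contributes ∫ 4*t**2*(4*t**2 + 1)·t^(s-1) dt
[sqrt(3)/2, ∞) adds the kernel integral of 4*t**2*exp(-4*t**2)

(2*2**(s/2)*(s + 2)*(s + 4)*uppergamma(s/2 + 1, 3) + 4*2**s*(s + 2)*(s + 4)*uppergamma(s/2 + 1, 1/4) - 4*2**s*(s + 2)*(s + 4)*uppergamma(s/2 + 1, 3/4) - 15*3**(s/2)*(s + 2) - 12*3**(s/2) + 48*6**(s/2)*(s + 2) + 24*6**(s/2) + s + 2)/(4*2**(3*s/2)*(s + 2)*(s + 4))
  Re(s) > -4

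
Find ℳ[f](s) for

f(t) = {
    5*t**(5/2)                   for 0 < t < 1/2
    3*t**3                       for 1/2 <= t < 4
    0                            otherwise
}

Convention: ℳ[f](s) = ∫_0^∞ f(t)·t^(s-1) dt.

breakpoints 1/2: one integral from each of the 2 segments
the [0, 1/2) slice contributes ∫ 5*t**(5/2)·t^(s-1) dt
segment [1/2, 4) carries 3*t**3; integrate it

(1536*2**(2*s)*(2*s + 5) + 10*2**(1/2 - s)*(s + 3) - 3*(2*s + 5)/2**s)/(8*(s + 3)*(2*s + 5))
  Re(s) > -5/2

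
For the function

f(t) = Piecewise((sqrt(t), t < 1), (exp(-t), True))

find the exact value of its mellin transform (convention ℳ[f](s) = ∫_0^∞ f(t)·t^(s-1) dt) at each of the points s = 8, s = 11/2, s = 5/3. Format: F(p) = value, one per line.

breakpoints 1: one integral from each of the 2 segments
∫ over [0, 1) of sqrt(t)·t^(s-1) joins the sum
∫ exp(-t)·t^(s-1) over [1, ∞)

F(8) = 2/17 + 13700*exp(-1)
F(11/2) = (E*(16 + 2835*sqrt(pi)*erfc(1)) + 11490)*exp(-1)/96
F(5/3) = 6/13 + uppergamma(5/3, 1)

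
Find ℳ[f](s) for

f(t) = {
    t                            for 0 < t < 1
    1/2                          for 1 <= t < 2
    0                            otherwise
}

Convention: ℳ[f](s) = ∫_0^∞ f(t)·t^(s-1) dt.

decompose at 1; ℳ[f](s) sums the 2 pieces' integrals
segment 0 to 1 holds t; add its integral
between 1 and 2 the integrand is 1/2·t^(s-1)

(2**s*(s + 1) + s - 1)/(2*s*(s + 1))
  Re(s) > -1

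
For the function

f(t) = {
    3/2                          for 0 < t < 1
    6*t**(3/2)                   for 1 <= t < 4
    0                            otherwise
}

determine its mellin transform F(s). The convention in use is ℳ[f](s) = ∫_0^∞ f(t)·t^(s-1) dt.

3*(64*2**(2*s)*s - 6*s + 3)/(2*s*(2*s + 3))
  Re(s) > 0

f breaks at 1 into 2 integrals to sum
segment 0 to 1 holds 3/2; add its integral
∫ 6*t**(3/2)·t^(s-1) over [1, 4)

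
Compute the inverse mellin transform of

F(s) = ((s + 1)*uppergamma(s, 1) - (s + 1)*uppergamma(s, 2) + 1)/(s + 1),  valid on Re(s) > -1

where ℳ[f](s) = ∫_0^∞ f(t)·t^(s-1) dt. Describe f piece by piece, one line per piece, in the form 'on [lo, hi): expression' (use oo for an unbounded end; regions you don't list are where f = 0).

on [0, 1): t
on [1, 2): exp(-t)

linearity at 1 turns ℳ[f](s) into 2 summed integrals
segment 0 to 1 holds t; add its integral
∫ over [1, 2) of exp(-t)·t^(s-1) joins the sum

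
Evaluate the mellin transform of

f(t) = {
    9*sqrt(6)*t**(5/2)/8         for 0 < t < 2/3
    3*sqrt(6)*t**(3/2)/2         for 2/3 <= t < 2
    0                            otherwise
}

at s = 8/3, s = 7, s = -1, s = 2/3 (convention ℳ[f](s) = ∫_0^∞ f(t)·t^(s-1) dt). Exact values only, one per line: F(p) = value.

F(8/3) = 8*2**(2/3)*3**(1/3)*(-37 + 5022*3**(1/6))/6975
F(7) = -1792/235467 + 1536*sqrt(3)/17
F(-1) = -5 + 6*sqrt(3)
F(2/3) = 2*2**(2/3)*3**(1/3)*(-25 + 342*3**(1/6))/247

undo the common scale on t: t**(5/2) on [0, 1); 2*t**(3/2) on [1, 3)
undo the shared t-power: t**(3/2) on [0, 1); 2*sqrt(t) on [1, 3)
cuts at 2/3: linearity sums the 2 kernel integrals
between 0 and 2/3 the integrand is 9*sqrt(6)*t**(5/2)/8·t^(s-1)
∫ over [2/3, 2) of 3*sqrt(6)*t**(3/2)/2·t^(s-1) joins the sum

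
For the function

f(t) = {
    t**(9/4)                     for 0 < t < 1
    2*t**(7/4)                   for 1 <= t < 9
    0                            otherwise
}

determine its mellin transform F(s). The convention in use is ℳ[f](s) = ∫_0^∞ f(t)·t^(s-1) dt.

4*(2*3**(2*s + 7/2)*(4*s + 9) - 4*s - 11)/((4*s + 7)*(4*s + 9))
  Re(s) > -9/4

remove the shared t-power first: t**(1/4) on [0, 1); 2/t**(1/4) on [1, 9)
strip the power substitution: sqrt(t) on [0, 1); 2/sqrt(t) on [1, 3)
reversing the shared t-power: t**(3/2) on [0, 1); 2*sqrt(t) on [1, 3)
breakpoints 1: one integral from each of the 2 segments
∫ over [0, 1) of t**(9/4)·t^(s-1) joins the sum
on [1, 9) integrate f = 2*t**(7/4) against the kernel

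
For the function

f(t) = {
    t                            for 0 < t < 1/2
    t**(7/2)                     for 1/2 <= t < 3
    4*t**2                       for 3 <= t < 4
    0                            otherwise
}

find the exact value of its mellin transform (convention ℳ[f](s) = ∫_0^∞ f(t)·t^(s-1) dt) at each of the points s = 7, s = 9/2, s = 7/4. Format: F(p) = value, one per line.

F(7) = -sqrt(2)/21504 + 39366*sqrt(3)/7 + 1986240521/18432
F(9/2) = -5832*sqrt(3)/13 + sqrt(2)/352 + 156052723/26624
F(7/4) = -144*3**(3/4)/5 - 2**(3/4)/336 + 2**(1/4)/22 + 324*3**(1/4)/7 + 2048*sqrt(2)/15

cuts at 1/2, 3: linearity sums the 3 kernel integrals
on [0, 1/2): add ∫ t·t^(s-1) dt
[1/2, 3) adds the kernel integral of t**(7/2)
[3, 4) adds the kernel integral of 4*t**2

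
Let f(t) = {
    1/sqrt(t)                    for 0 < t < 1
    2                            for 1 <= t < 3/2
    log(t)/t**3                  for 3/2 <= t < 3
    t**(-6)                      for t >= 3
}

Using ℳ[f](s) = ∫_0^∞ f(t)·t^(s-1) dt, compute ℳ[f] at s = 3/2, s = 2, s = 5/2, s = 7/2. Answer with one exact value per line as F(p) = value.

F(3/2) = -1/3 - 4*sqrt(6)*log(2)/27 - 2*sqrt(3)*log(3)/27 - 106*sqrt(3)/2187 + 4*sqrt(6)*log(3)/27 + 89*sqrt(6)/81
F(2) = log(6**(1/3)/2) + 365/162
F(5/2) = -754*sqrt(3)/567 - 2*sqrt(3)*log(3)/3 - 2*sqrt(6)*log(2)/3 - 3/10 + 2*sqrt(6)*log(3)/3 + 67*sqrt(6)/30
F(7/2) = -538*sqrt(3)/135 - 5/21 + log(2**(sqrt(6))*3**(-sqrt(6) + 2*sqrt(3))) + 83*sqrt(6)/28

peel off the shared t-power: sqrt(t) on [0, 1); 2*t on [1, 3/2); log(t)/t**2 on [3/2, 3); …
reversing the shared t-power: t**(3/2) on [0, 1); 2*t**2 on [1, 3/2); log(t)/t on [3/2, 3); …
integrate the 4 segments split at 1, 3/2, 3, then add the results
segment [0, 1) carries 1/sqrt(t); integrate it
on [1, 3/2): add ∫ 2·t^(s-1) dt
for t in [3/2, 3): the term is ∫ log(t)/t**3·t^(s-1)
segment 3 to ∞ holds t**(-6); add its integral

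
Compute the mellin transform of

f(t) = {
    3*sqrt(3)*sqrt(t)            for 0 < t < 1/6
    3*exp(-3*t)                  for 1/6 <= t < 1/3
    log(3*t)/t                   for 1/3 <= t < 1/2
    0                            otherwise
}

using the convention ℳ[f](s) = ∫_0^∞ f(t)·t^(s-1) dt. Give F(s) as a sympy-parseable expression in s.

back out the shared t-power: 3*sqrt(3)*t**(3/2) on [0, 1/6); 3*t*exp(-3*t) on [1/6, 1/3); log(3*t) on [1/3, 1/2)
undo the common scale on t: t**(3/2) on [0, 1/2); t*exp(-t) on [1/2, 1); log(t) on [1, 3/2)
peel off the shared t-power: sqrt(t) on [0, 1/2); exp(-t) on [1/2, 1); log(t)/t on [1, 3/2)
summing 3 kernel integrals split by 1/6, 1/3 yields ℳ[f](s)
on [0, 1/6) integrate f = 3*sqrt(3)*sqrt(t) against the kernel
between 1/6 and 1/3 the integrand is 3*exp(-3*t)·t^(s-1)
on [1/3, 1/2) integrate f = log(3*t)/t against the kernel

(3*2**s*(2*s + 1)*(s**2 - 2*s + 1)*uppergamma(s, 1/2) - 3*2**s*(2*s + 1)*(s**2 - 2*s + 1)*uppergamma(s, 1) + 2**s*(6*s + 3) + 3**s*s*(2*s + 1)*(-2*log(2) + 2*log(3)) + 3**s*(-4*s - 2) + 3**s*(2*s + 1)*(-2*log(3) + 2*log(2)) + sqrt(2)*(3*s**2 - 6*s + 3))/(6**s*(2*s + 1)*(s**2 - 2*s + 1))
  Re(s) > -1/2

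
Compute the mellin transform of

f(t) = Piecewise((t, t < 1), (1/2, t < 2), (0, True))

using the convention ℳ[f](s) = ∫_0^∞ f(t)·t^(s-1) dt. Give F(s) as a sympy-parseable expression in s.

treat the 2 regions marked off by 1 separately and sum
between 0 and 1 the integrand is t·t^(s-1)
on [1, 2) integrate f = 1/2 against the kernel

(2**s*(s + 1) + s - 1)/(2*s*(s + 1))
  Re(s) > -1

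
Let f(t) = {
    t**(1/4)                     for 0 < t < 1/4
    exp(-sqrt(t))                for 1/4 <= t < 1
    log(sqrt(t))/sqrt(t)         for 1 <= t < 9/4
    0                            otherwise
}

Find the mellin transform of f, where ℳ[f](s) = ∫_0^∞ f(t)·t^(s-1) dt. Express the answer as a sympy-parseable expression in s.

undo the power substitution: sqrt(t) on [0, 1/2); exp(-t) on [1/2, 1); log(t)/t on [1, 3/2)
treat the 3 regions marked off by 1/4, 1 separately and sum
over [0, 1/4), the kernel integral of t**(1/4) enters the sum
on [1/4, 1): add ∫ exp(-sqrt(t))·t^(s-1) dt
segment [1, 9/4) carries log(sqrt(t))/sqrt(t); integrate it

2**(1 - 2*s)*(4**s*(4*s + 1)*(4*s**2 - 4*s + 1)*uppergamma(2*s, 1/2) - 4**s*(4*s + 1)*(4*s**2 - 4*s + 1)*uppergamma(2*s, 1) + 4**s*(12*s + 3)/3 + 9**s*s*(4*s + 1)*(-4*log(2) + 4*log(3))/3 + 9**s*(-8*s - 2)/3 + 9**s*(4*s + 1)*(-2*log(3) + 2*log(2))/3 + sqrt(2)*(12*s**2 - 12*s + 3)/3)/((4*s + 1)*(4*s**2 - 4*s + 1))
  Re(s) > -1/4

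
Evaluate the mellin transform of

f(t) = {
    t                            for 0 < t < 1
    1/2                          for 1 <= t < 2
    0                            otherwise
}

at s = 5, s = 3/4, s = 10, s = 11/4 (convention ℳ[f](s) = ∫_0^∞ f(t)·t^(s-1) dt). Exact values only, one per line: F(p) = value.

F(5) = 49/15
F(3/4) = -2/21 + 2*2**(3/4)/3
F(10) = 11273/220
F(11/4) = 14/165 + 8*2**(3/4)/11

decompose at 1; ℳ[f](s) sums the 2 pieces' integrals
between 0 and 1 the integrand is t·t^(s-1)
∫ 1/2·t^(s-1) over [1, 2)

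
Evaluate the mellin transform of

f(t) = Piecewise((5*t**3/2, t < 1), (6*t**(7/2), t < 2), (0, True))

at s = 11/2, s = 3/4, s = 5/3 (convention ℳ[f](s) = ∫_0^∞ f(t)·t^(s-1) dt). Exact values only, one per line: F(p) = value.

F(11/2) = 17389/51
F(3/4) = -38/51 + 384*2**(1/4)/17
F(5/3) = -543/868 + 1152*2**(1/6)/31

along the cuts 1, ℳ[f](s) splits into 2 integrals
segment 0 to 1 holds 5*t**3/2; add its integral
the [1, 2) slice contributes ∫ 6*t**(7/2)·t^(s-1) dt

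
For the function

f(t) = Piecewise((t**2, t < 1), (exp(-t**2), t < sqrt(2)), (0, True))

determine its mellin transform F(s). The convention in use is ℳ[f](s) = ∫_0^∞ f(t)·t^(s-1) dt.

((s + 2)*uppergamma(s/2, 1) - (s + 2)*uppergamma(s/2, 2) + 2)/(2*(s + 2))
  Re(s) > -2

the power substitution comes off first: t on [0, 1); exp(-t) on [1, 2)
summing 2 kernel integrals split by 1 yields ℳ[f](s)
over [0, 1), the kernel integral of t**2 enters the sum
the [1, sqrt(2)) slice contributes ∫ exp(-t**2)·t^(s-1) dt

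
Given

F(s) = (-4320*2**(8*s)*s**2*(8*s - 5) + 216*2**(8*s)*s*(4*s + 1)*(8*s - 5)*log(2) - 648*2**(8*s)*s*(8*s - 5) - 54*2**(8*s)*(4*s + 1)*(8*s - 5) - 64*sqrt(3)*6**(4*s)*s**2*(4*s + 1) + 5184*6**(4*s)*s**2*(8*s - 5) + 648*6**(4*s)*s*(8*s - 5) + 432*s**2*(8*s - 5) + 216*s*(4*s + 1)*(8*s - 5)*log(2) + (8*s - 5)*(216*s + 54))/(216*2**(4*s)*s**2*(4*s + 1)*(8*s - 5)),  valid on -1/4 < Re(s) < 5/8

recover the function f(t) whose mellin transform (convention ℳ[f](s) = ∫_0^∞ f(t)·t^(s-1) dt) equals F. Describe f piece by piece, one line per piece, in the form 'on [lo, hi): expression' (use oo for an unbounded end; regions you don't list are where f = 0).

the power substitution comes off first: sqrt(t) on [0, 1/4); log(sqrt(t)) on [1/4, 4); sqrt(t) + 3 on [4, 9); …
the power substitution comes off first: t on [0, 1/2); log(t) on [1/2, 2); t + 3 on [2, 3); …
slice at 1/16, 16, 81, transform all 4 pieces, and sum them
∫ over [0, 1/16) of t**(1/4)·t^(s-1) joins the sum
[1/16, 16) adds the kernel integral of log(t**(1/4))
on [16, 81): add ∫ (t**(1/4) + 3)·t^(s-1) dt
on [81, ∞) integrate f = t**(-5/8) against the kernel

on [0, 1/16): t**(1/4)
on [1/16, 16): log(t**(1/4))
on [16, 81): t**(1/4) + 3
on [81, oo): t**(-5/8)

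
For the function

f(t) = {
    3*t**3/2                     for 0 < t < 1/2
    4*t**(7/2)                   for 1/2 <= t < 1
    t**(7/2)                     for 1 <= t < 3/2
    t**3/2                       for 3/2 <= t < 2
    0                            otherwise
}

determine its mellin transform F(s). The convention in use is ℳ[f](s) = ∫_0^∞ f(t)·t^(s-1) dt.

f breaks at 1/2, 1, 3/2 into 4 integrals to sum
on [0, 1/2): add ∫ 3*t**3/2·t^(s-1) dt
segment 1/2 to 1 holds 4*t**(7/2); add its integral
on [1, 3/2): add ∫ t**(7/2)·t^(s-1) dt
on [3/2, 2): add ∫ t**3/2·t^(s-1) dt

(2**(3/2 - s)*3**(s + 7/2)*(s + 3) + 2**(7/2 - s)*(-s - 3) + 2**(s + 6)*(2*s + 7) + 27*(3/2)**s*(-2*s - 7) + 96*s + 288 + 3*(2*s + 7)/2**s)/(16*(s + 3)*(2*s + 7))
  Re(s) > -3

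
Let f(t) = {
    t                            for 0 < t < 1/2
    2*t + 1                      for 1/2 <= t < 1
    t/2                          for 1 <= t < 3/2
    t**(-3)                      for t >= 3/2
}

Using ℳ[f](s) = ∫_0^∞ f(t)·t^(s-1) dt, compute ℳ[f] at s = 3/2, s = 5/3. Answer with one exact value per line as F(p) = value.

treat the 4 regions marked off by 1/2, 1, 3/2 separately and sum
[0, 1/2) adds the kernel integral of t
∫ over [1/2, 1) of (2*t + 1)·t^(s-1) joins the sum
for t in [1, 3/2): the term is ∫ t/2·t^(s-1)
∫ over [3/2, ∞) of t**(-3)·t^(s-1) joins the sum

F(3/2) = -13*sqrt(2)/60 + 403*sqrt(6)/1080 + 19/15
F(5/3) = 2**(1/3)*(-378 + 725*3**(2/3) + 1116*2**(2/3))/1920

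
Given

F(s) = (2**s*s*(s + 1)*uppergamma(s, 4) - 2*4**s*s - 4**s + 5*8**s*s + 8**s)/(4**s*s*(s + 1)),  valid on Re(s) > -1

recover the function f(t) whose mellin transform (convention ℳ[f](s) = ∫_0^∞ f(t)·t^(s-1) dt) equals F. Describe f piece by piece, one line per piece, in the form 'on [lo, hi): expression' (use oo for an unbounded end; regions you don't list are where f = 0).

f breaks at 1, 2 into 3 integrals to sum
between 0 and 1 the integrand is t·t^(s-1)
∫ over [1, 2) of (2*t + 1)·t^(s-1) joins the sum
the [2, ∞) slice contributes ∫ exp(-2*t)·t^(s-1) dt

on [0, 1): t
on [1, 2): 2*t + 1
on [2, oo): exp(-2*t)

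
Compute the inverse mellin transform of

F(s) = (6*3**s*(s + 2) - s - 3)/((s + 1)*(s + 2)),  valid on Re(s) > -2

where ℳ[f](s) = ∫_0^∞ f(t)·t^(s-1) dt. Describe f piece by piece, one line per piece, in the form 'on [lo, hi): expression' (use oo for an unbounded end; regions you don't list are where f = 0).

peel off the shared t-power: t**(3/2) on [0, 1); 2*sqrt(t) on [1, 3)
linearity at 1 turns ℳ[f](s) into 2 summed integrals
∫ over [0, 1) of t**2·t^(s-1) joins the sum
segment 1 to 3 holds 2*t; add its integral

on [0, 1): t**2
on [1, 3): 2*t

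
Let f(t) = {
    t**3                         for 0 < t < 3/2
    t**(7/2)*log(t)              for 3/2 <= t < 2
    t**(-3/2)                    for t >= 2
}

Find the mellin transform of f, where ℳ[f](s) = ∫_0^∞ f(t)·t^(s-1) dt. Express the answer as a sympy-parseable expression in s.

invert the shared t-power to get t on [0, 3/2); t**(3/2)*log(t) on [3/2, 2); t**(-7/2) on [2, ∞)
the shared t-power comes off first: sqrt(t) on [0, 3/2); t*log(t) on [3/2, 2); t**(-4) on [2, ∞)
integrate the 3 segments split at 3/2, 2, then add the results
on [0, 3/2): add ∫ t**3·t^(s-1) dt
on [3/2, 2): add ∫ t**(7/2)*log(t)·t^(s-1) dt
on [2, ∞) integrate f = t**(-3/2) against the kernel

2**(-s - 5/2)*(32*2**(2*s + 5)*(s - 3/2)*(s + 5/2)*(2*s + 6)*log(2) - 32*2**(2*s + 5)*(s - 3/2)*(2*s + 6) + 32*2**(2*s + 5)*(s - 3/2)*(2*s + 6)*log(2) - 2**(2*s + 5)*(2*s + 6)*(2*s + (s + 5/2)**2 + 6) - 24*3**(s + 5/2)*(s - 3/2)*(s + 5/2)*(2*s + 6)*log(3) + 24*3**(s + 5/2)*(s - 3/2)*(s + 5/2)*(2*s + 6)*log(2) - 24*3**(s + 5/2)*(s - 3/2)*(2*s + 6)*log(3) + 24*3**(s + 5/2)*(s - 3/2)*(2*s + 6)*log(2) + 24*3**(s + 5/2)*(s - 3/2)*(2*s + 6) + 16*3**(s + 5/2)*sqrt(6)*(s - 3/2)*(2*s + (s + 5/2)**2 + 6))/(16*(s - 3/2)*(2*s + 6)*(2*s + (s + 5/2)**2 + 6))
  -3 < Re(s) < 3/2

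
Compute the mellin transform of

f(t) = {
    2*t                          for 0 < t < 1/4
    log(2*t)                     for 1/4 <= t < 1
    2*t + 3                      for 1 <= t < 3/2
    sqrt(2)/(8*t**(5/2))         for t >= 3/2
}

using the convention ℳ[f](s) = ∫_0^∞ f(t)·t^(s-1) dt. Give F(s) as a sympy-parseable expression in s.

the common scale on t comes off first: t on [0, 1/2); log(t) on [1/2, 2); t + 3 on [2, 3); …
summing 4 kernel integrals split by 1/4, 1, 3/2 yields ℳ[f](s)
segment 0 to 1/4 holds 2*t; add its integral
segment [1/4, 1) carries log(2*t); integrate it
on [1, 3/2): add ∫ (2*t + 3)·t^(s-1) dt
on [3/2, ∞) integrate f = sqrt(2)/(8*t**(5/2)) against the kernel

(-270*2**(2*s)*s**2*(2*s - 5) + 54*2**(2*s)*s*(s + 1)*(2*s - 5)*log(2) - 162*2**(2*s)*s*(2*s - 5) - 54*2**(2*s)*(s + 1)*(2*s - 5) - 4*sqrt(3)*6**s*s**2*(s + 1) + 324*6**s*s**2*(2*s - 5) + 162*6**s*s*(2*s - 5) + 27*s**2*(2*s - 5) + 54*s*(s + 1)*(2*s - 5)*log(2) + (2*s - 5)*(54*s + 54))/(54*2**(2*s)*s**2*(s + 1)*(2*s - 5))
  -1 < Re(s) < 5/2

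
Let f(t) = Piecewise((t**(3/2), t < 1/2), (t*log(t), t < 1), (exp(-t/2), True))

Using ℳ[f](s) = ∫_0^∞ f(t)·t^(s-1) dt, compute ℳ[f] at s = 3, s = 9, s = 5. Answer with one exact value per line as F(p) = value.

along the cuts 1/2, 1, ℳ[f](s) splits into 3 integrals
∫ over [0, 1/2) of t**(3/2)·t^(s-1) joins the sum
[1/2, 1) adds the kernel integral of t*log(t)
on [1, ∞) integrate f = exp(-t/2) against the kernel

F(3) = -15/256 + sqrt(2)/144 + log(2)/64 + 26*exp(-1/2)
F(9) = -1023/102400 + sqrt(2)/21504 + log(2)/10240 + 34035938*exp(-1/2)
F(5) = -7/256 + sqrt(2)/832 + log(2)/384 + 1266*exp(-1/2)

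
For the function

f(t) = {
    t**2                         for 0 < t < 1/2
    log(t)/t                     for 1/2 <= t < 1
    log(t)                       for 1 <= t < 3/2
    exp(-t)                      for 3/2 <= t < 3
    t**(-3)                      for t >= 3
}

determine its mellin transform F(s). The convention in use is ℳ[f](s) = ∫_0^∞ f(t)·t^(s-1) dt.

integrate the 5 segments split at 1/2, 1, 3/2, 3, then add the results
∫ t**2·t^(s-1) over [0, 1/2)
for t in [1/2, 1): the term is ∫ log(t)/t·t^(s-1)
the [1, 3/2) slice contributes ∫ log(t)·t^(s-1) dt
for t in [3/2, 3): the term is ∫ exp(-t)·t^(s-1)
[3, ∞) adds the kernel integral of t**(-3)

(108*2**s*s**2*(s - 3)*(s + 2)*(s**2 - 2*s + 1)*uppergamma(s, 3/2) - 108*2**s*s**2*(s - 3)*(s + 2)*(s**2 - 2*s + 1)*uppergamma(s, 3) - 108*2**s*s**2*(s - 3)*(s + 2) + 108*2**s*(s - 3)*(s + 2)*(s**2 - 2*s + 1) - 108*3**s*s*(s - 3)*(s + 2)*(s**2 - 2*s + 1)*log(2) + 108*3**s*s*(s - 3)*(s + 2)*(s**2 - 2*s + 1)*log(3) - 108*3**s*(s - 3)*(s + 2)*(s**2 - 2*s + 1) - 4*6**s*s**2*(s + 2)*(s**2 - 2*s + 1) + 216*s**3*(s - 3)*(s + 2)*log(2) - 216*s**2*(s - 3)*(s + 2)*log(2) + 216*s**2*(s - 3)*(s + 2) + 27*s**2*(s - 3)*(s**2 - 2*s + 1))/(108*2**s*s**2*(s - 3)*(s + 2)*(s**2 - 2*s + 1))
  -2 < Re(s) < 3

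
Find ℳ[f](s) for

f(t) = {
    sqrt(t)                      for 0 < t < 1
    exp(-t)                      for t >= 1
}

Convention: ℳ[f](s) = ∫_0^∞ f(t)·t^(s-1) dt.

decompose at 1; ℳ[f](s) sums the 2 pieces' integrals
segment [0, 1) carries sqrt(t); integrate it
[1, ∞) adds the kernel integral of exp(-t)

((2*s + 1)*uppergamma(s, 1) + 2)/(2*s + 1)
  Re(s) > -1/2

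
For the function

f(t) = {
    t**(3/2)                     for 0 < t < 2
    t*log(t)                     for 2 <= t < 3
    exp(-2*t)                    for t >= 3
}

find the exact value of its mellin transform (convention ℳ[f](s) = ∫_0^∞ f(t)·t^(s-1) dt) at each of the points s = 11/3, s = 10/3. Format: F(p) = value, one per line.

the 3 pieces separated at 2, 3 each add one integral
the [0, 2) slice contributes ∫ t**(3/2)·t^(s-1) dt
between 2 and 3 the integrand is t*log(t)·t^(s-1)
segment 3 to ∞ holds exp(-2*t); add its integral

F(11/3) = -729*3**(2/3)/196 - 24*2**(2/3)*log(2)/7 + 2**(1/3)*uppergamma(11/3, 6)/16 + 36*2**(2/3)/49 + 192*2**(1/6)/31 + 243*3**(2/3)*log(3)/14
F(10/3) = -729*3**(1/3)/169 - 48*2**(1/3)*log(2)/13 + 2**(2/3)*uppergamma(10/3, 6)/16 + 144*2**(1/3)/169 + 96*2**(5/6)/29 + 243*3**(1/3)*log(3)/13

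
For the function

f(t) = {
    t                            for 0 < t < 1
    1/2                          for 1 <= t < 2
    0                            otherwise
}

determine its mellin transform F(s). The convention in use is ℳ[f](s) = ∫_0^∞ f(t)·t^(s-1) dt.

treat the 2 regions marked off by 1 separately and sum
on [0, 1): add ∫ t·t^(s-1) dt
∫ over [1, 2) of 1/2·t^(s-1) joins the sum

(2**s*(s + 1) + s - 1)/(2*s*(s + 1))
  Re(s) > -1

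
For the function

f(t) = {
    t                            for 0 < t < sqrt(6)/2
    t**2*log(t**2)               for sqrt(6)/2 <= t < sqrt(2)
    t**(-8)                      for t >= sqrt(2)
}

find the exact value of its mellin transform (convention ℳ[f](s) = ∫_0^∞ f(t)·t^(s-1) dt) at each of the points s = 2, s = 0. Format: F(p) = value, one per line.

peel off the power substitution: sqrt(t) on [0, 3/2); t*log(t) on [3/2, 2); t**(-4) on [2, ∞)
summing 3 kernel integrals split by sqrt(6)/2, sqrt(2) yields ℳ[f](s)
over [0, sqrt(6)/2), the kernel integral of t enters the sum
∫ over [sqrt(6)/2, sqrt(2)) of t**2*log(t**2)·t^(s-1) joins the sum
for t in [sqrt(2), ∞): the term is ∫ t**(-8)·t^(s-1)

F(2) = -9*log(3)/16 - 19/96 + sqrt(6)/4 + 25*log(2)/16
F(0) = -3*log(3)/4 - 31/128 + 7*log(2)/4 + sqrt(6)/2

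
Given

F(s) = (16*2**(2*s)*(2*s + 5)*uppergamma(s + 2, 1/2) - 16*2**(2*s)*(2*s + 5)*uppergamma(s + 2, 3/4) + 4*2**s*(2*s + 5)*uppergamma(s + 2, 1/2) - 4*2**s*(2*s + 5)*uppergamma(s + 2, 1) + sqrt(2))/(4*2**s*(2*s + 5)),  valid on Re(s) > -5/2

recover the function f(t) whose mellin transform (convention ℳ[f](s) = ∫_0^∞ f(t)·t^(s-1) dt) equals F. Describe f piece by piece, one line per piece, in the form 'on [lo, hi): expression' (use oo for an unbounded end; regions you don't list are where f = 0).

strip the shared t-power: sqrt(t) on [0, 1/2); exp(-t) on [1/2, 1); exp(-t/2) on [1, 3/2)
decompose at 1/2, 1; ℳ[f](s) sums the 3 pieces' integrals
over [0, 1/2), the kernel integral of t**(5/2) enters the sum
∫ t**2*exp(-t)·t^(s-1) over [1/2, 1)
segment 1 to 3/2 holds t**2*exp(-t/2); add its integral

on [0, 1/2): t**(5/2)
on [1/2, 1): t**2*exp(-t)
on [1, 3/2): t**2*exp(-t/2)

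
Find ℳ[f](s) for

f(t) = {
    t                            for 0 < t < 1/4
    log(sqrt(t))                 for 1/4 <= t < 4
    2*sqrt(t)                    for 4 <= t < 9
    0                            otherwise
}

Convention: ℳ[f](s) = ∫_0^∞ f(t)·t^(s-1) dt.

remove the power substitution first: t**2 on [0, 1/2); log(t) on [1/2, 2); 2*t on [2, 3)
split f at 1/4, 4: ℳ[f](s) collects 3 kernel integrals
[0, 1/4) adds the kernel integral of t
over [1/4, 4), the kernel integral of log(sqrt(t)) enters the sum
segment 4 to 9 holds 2*sqrt(t); add its integral

(-32*2**(4*s)*s**2*(s + 1) + 4*2**(4*s)*s*(s + 1)*(2*s + 1)*log(2) - 2*2**(4*s)*(s + 1)*(2*s + 1) + 48*6**(2*s)*s**2*(s + 1) + s**2*(2*s + 1) + 4*s*(s + 1)*(2*s + 1)*log(2) + 2*(s + 1)*(2*s + 1))/(4*2**(2*s)*s**2*(s + 1)*(2*s + 1))
  Re(s) > -1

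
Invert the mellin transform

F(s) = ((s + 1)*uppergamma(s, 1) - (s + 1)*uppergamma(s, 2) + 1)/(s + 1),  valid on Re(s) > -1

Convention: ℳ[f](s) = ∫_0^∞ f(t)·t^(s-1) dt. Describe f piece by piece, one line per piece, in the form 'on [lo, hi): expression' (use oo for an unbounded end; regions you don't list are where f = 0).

on [0, 1): t
on [1, 2): exp(-t)

the 2 pieces separated at 1 each add one integral
∫ t·t^(s-1) over [0, 1)
on [1, 2): add ∫ exp(-t)·t^(s-1) dt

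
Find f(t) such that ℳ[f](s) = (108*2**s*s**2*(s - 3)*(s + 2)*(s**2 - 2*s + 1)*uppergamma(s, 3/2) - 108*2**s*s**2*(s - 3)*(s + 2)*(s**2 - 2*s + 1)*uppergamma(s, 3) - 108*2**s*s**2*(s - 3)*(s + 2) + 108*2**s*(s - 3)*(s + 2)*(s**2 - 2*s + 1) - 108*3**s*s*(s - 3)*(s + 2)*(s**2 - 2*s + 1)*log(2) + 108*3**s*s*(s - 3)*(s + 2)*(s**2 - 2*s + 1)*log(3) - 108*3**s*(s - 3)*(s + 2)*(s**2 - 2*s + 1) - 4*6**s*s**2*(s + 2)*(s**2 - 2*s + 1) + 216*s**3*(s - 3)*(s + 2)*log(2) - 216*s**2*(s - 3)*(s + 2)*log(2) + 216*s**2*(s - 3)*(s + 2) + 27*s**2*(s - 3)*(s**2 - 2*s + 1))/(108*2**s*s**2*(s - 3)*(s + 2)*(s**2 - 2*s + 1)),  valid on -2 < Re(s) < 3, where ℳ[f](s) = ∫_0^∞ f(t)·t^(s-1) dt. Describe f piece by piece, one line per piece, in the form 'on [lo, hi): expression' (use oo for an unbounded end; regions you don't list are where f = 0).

cuts at 1/2, 1, 3/2, 3: linearity sums the 5 kernel integrals
∫ over [0, 1/2) of t**2·t^(s-1) joins the sum
the [1/2, 1) slice contributes ∫ log(t)/t·t^(s-1) dt
piece [1, 3/2): integrate log(t) against the kernel
on [3/2, 3): add ∫ exp(-t)·t^(s-1) dt
for t in [3, ∞): the term is ∫ t**(-3)·t^(s-1)

on [0, 1/2): t**2
on [1/2, 1): log(t)/t
on [1, 3/2): log(t)
on [3/2, 3): exp(-t)
on [3, oo): t**(-3)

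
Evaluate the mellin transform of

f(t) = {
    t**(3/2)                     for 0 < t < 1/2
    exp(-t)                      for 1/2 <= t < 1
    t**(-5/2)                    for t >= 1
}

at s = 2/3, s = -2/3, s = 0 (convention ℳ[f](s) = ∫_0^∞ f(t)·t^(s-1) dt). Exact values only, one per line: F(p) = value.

F(2/3) = -uppergamma(2/3, 1) + 3*2**(5/6)/52 + 6/11 + uppergamma(2/3, 1/2)
F(-2/3) = -uppergamma(-2/3, 1) + 6/19 + uppergamma(-2/3, 1/2) + 3*2**(1/6)/5
F(0) = Ei(-1) + sqrt(2)/6 + 2/5 - Ei(-1/2)

cuts at 1/2, 1: linearity sums the 3 kernel integrals
on [0, 1/2) integrate f = t**(3/2) against the kernel
segment 1/2 to 1 holds exp(-t); add its integral
over [1, ∞), the kernel integral of t**(-5/2) enters the sum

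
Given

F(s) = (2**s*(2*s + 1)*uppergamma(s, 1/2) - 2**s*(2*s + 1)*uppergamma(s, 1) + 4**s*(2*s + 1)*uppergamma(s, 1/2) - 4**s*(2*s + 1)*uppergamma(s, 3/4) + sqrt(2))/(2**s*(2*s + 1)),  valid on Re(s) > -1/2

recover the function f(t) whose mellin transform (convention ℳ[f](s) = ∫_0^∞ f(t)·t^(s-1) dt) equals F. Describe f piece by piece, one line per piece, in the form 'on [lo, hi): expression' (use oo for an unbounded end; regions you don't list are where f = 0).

summing 3 kernel integrals split by 1/2, 1 yields ℳ[f](s)
segment [0, 1/2) carries sqrt(t); integrate it
for t in [1/2, 1): the term is ∫ exp(-t)·t^(s-1)
segment [1, 3/2) carries exp(-t/2); integrate it

on [0, 1/2): sqrt(t)
on [1/2, 1): exp(-t)
on [1, 3/2): exp(-t/2)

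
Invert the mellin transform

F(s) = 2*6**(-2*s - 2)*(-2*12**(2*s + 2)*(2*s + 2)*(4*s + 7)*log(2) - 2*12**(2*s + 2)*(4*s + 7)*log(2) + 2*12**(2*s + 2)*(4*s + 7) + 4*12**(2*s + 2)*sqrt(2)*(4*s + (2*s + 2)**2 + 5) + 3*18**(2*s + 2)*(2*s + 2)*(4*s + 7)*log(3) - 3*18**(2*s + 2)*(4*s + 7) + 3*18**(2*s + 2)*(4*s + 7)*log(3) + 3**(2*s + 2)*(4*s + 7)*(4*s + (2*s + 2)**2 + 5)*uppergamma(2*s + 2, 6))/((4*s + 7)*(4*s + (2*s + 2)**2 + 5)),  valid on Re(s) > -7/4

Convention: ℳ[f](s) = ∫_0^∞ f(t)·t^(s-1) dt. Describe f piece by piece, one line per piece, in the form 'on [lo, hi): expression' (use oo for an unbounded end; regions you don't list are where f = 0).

on [0, 4): t**(7/4)
on [4, 9): t**(3/2)*log(sqrt(t))
on [9, oo): t*exp(-2*sqrt(t))

reversing the power substitution: t**(7/2) on [0, 2); t**3*log(t) on [2, 3); t**2*exp(-2*t) on [3, ∞)
peel off the shared t-power: t**(3/2) on [0, 2); t*log(t) on [2, 3); exp(-2*t) on [3, ∞)
along the cuts 4, 9, ℳ[f](s) splits into 3 integrals
∫ over [0, 4) of t**(7/4)·t^(s-1) joins the sum
on [4, 9): add ∫ t**(3/2)*log(sqrt(t))·t^(s-1) dt
∫ t*exp(-2*sqrt(t))·t^(s-1) over [9, ∞)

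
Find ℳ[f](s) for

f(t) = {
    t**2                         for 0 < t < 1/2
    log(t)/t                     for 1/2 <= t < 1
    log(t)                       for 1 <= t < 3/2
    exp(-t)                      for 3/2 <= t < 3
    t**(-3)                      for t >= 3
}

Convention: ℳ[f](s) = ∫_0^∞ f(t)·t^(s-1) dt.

(108*2**s*s**2*(s - 3)*(s + 2)*(s**2 - 2*s + 1)*uppergamma(s, 3/2) - 108*2**s*s**2*(s - 3)*(s + 2)*(s**2 - 2*s + 1)*uppergamma(s, 3) - 108*2**s*s**2*(s - 3)*(s + 2) + 108*2**s*(s - 3)*(s + 2)*(s**2 - 2*s + 1) - 108*3**s*s*(s - 3)*(s + 2)*(s**2 - 2*s + 1)*log(2) + 108*3**s*s*(s - 3)*(s + 2)*(s**2 - 2*s + 1)*log(3) - 108*3**s*(s - 3)*(s + 2)*(s**2 - 2*s + 1) - 4*6**s*s**2*(s + 2)*(s**2 - 2*s + 1) + 216*s**3*(s - 3)*(s + 2)*log(2) - 216*s**2*(s - 3)*(s + 2)*log(2) + 216*s**2*(s - 3)*(s + 2) + 27*s**2*(s - 3)*(s**2 - 2*s + 1))/(108*2**s*s**2*(s - 3)*(s + 2)*(s**2 - 2*s + 1))
  -2 < Re(s) < 3

f breaks at 1/2, 1, 3/2, 3 into 5 integrals to sum
over [0, 1/2), the kernel integral of t**2 enters the sum
on [1/2, 1) integrate f = log(t)/t against the kernel
the [1, 3/2) slice contributes ∫ log(t)·t^(s-1) dt
segment 3/2 to 3 holds exp(-t); add its integral
between 3 and ∞ the integrand is t**(-3)·t^(s-1)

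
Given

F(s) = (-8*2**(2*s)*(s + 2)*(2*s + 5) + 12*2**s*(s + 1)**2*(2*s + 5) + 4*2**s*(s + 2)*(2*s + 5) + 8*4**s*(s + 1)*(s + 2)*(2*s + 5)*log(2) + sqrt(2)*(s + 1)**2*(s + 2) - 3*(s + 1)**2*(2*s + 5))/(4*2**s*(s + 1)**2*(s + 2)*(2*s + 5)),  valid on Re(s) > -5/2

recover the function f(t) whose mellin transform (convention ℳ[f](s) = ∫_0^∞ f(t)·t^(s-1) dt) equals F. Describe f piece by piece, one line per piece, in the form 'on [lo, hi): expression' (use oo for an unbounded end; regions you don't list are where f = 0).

remove the shared t-power first: t**(3/2) on [0, 1/2); 3*t on [1/2, 1); log(t) on [1, 2)
along the cuts 1/2, 1, ℳ[f](s) splits into 3 integrals
segment [0, 1/2) carries t**(5/2); integrate it
segment [1/2, 1) carries 3*t**2; integrate it
between 1 and 2 the integrand is t*log(t)·t^(s-1)

on [0, 1/2): t**(5/2)
on [1/2, 1): 3*t**2
on [1, 2): t*log(t)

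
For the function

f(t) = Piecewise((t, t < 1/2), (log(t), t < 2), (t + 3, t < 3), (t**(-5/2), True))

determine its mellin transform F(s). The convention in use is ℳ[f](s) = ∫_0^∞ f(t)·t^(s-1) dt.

breakpoints 1/2, 2, 3: one integral from each of the 4 segments
segment 0 to 1/2 holds t; add its integral
on [1/2, 2): add ∫ log(t)·t^(s-1) dt
∫ (t + 3)·t^(s-1) over [2, 3)
for t in [3, ∞): the term is ∫ t**(-5/2)·t^(s-1)

(-270*2**(2*s)*s**2*(2*s - 5) + 54*2**(2*s)*s*(s + 1)*(2*s - 5)*log(2) - 162*2**(2*s)*s*(2*s - 5) - 54*2**(2*s)*(s + 1)*(2*s - 5) - 4*sqrt(3)*6**s*s**2*(s + 1) + 324*6**s*s**2*(2*s - 5) + 162*6**s*s*(2*s - 5) + 27*s**2*(2*s - 5) + 54*s*(s + 1)*(2*s - 5)*log(2) + (2*s - 5)*(54*s + 54))/(54*2**s*s**2*(s + 1)*(2*s - 5))
  -1 < Re(s) < 5/2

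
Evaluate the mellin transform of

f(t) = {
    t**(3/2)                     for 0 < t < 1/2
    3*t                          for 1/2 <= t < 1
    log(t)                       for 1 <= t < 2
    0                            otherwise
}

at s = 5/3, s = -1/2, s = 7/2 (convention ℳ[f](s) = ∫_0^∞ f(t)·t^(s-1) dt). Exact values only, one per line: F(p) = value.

breakpoints 1/2, 1: one integral from each of the 3 segments
∫ t**(3/2)·t^(s-1) over [0, 1/2)
over [1/2, 1), the kernel integral of 3*t enters the sum
∫ log(t)·t^(s-1) over [1, 2)

F(5/3) = -18*2**(2/3)/25 - 9*2**(1/3)/64 + 3*2**(5/6)/152 + 6*2**(2/3)*log(2)/5 + 297/200
F(-1/2) = -5*sqrt(2) - sqrt(2)*log(2) + 21/2
F(7/2) = sqrt(2)*(-31700 + 17747*sqrt(2) + 107520*log(2))/47040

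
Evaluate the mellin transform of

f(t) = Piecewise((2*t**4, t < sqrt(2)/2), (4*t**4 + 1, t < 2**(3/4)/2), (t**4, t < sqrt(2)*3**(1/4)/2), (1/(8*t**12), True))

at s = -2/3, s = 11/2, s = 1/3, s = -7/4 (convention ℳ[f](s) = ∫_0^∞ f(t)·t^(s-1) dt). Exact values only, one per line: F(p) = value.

F(-2/3) = 2**(1/3)*(-10773*2**(5/6) + 1699*3**(5/6) + 27702)/20520
F(11/2) = 2**(1/4)*(-11466 + 18271*3**(3/8) + 33228*2**(3/8))/391248
F(1/3) = 2**(5/6)*(-51030 + 3251*3**(1/12) + 54810*2**(1/12))/32760
F(-7/4) = 2**(7/8)*(1485*2**(9/16) + 3689*3**(9/16) + 10890)/31185

invert the power substitution to get 2*t**2 on [0, 1/2); 4*t**2 + 1 on [1/2, sqrt(2)/2); t**2 on [sqrt(2)/2, sqrt(3)/2); …
reversing the power substitution: 2*t on [0, 1/4); 4*t + 1 on [1/4, 1/2); t on [1/2, 3/4); …
reversing the common scale on t: t on [0, 1/2); 2*t + 1 on [1/2, 1); t/2 on [1, 3/2); …
along the cuts sqrt(2)/2, 2**(3/4)/2, sqrt(2)*3**(1/4)/2, ℳ[f](s) splits into 4 integrals
segment [0, sqrt(2)/2) carries 2*t**4; integrate it
for t in [sqrt(2)/2, 2**(3/4)/2): the term is ∫ (4*t**4 + 1)·t^(s-1)
over [2**(3/4)/2, sqrt(2)*3**(1/4)/2), the kernel integral of t**4 enters the sum
over [sqrt(2)*3**(1/4)/2, ∞), the kernel integral of 1/(8*t**12) enters the sum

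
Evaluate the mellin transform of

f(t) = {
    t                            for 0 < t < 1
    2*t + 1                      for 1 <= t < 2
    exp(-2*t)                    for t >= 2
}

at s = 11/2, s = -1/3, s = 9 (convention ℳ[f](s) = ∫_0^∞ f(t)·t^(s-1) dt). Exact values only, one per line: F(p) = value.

F(11/2) = (sqrt(2)*(135135*sqrt(pi)*exp(4)*erfc(2) + 9266972)/292864 + (-98304 + 7471104*sqrt(2))*exp(4)/292864)*exp(-4)
F(-1/3) = 2**(1/3)*uppergamma(-1/3, 4) + 3/2 + 3*2**(2/3)/2
F(9) = 16831*exp(-4)/4 + 23533/90

f breaks at 1, 2 into 3 integrals to sum
segment 0 to 1 holds t; add its integral
∫ (2*t + 1)·t^(s-1) over [1, 2)
for t in [2, ∞): the term is ∫ exp(-2*t)·t^(s-1)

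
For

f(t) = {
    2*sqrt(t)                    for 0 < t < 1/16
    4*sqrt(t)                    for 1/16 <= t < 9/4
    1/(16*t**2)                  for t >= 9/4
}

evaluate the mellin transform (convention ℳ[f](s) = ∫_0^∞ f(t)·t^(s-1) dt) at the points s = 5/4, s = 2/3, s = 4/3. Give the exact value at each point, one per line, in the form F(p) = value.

F(5/4) = -1/112 + 1465*sqrt(6)/378
F(2/3) = 2**(1/3)*(-54 + 3895*6**(1/3))/1008
F(4/3) = 2**(2/3)*(-9 + 3910*6**(2/3))/2112

back out the power substitution: 2*t on [0, 1/4); 4*t on [1/4, 3/2); 1/(16*t**4) on [3/2, ∞)
peel off the common scale on t: t on [0, 1/2); 2*t on [1/2, 3); t**(-4) on [3, ∞)
slice at 1/16, 9/4, transform all 3 pieces, and sum them
segment [0, 1/16) carries 2*sqrt(t); integrate it
on [1/16, 9/4): add ∫ 4*sqrt(t)·t^(s-1) dt
on [9/4, ∞) integrate f = 1/(16*t**2) against the kernel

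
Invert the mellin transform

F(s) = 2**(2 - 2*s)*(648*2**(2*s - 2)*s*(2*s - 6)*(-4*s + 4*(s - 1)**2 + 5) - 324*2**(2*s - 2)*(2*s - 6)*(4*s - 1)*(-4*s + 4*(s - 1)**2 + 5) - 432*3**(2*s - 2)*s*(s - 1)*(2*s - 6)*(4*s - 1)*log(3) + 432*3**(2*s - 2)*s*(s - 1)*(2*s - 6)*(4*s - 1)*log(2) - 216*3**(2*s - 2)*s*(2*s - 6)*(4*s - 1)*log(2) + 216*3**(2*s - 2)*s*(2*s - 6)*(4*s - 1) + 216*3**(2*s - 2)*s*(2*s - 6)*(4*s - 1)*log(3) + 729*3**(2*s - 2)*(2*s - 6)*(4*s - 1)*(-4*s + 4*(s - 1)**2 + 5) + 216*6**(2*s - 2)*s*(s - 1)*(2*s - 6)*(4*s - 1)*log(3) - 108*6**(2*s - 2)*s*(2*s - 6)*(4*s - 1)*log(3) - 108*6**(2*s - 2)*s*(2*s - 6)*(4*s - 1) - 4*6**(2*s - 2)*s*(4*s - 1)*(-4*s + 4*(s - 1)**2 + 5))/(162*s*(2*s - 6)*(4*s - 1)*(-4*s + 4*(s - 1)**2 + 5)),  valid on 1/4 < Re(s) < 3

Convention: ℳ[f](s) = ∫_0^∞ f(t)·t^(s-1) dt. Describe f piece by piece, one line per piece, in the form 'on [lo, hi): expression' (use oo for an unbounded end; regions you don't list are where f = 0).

strip the shared t-power: t**(3/4) on [0, 1); 2*t on [1, 9/4); log(sqrt(t))/sqrt(t) on [9/4, 9); …
the power substitution comes off first: t**(3/2) on [0, 1); 2*t**2 on [1, 3/2); log(t)/t on [3/2, 3); …
slice at 1, 9/4, 9, transform all 4 pieces, and sum them
on [0, 1): add ∫ t**(-1/4)·t^(s-1) dt
∫ over [1, 9/4) of 2·t^(s-1) joins the sum
[9/4, 9) adds the kernel integral of log(sqrt(t))/t**(3/2)
between 9 and ∞ the integrand is t**(-3)·t^(s-1)

on [0, 1): t**(-1/4)
on [1, 9/4): 2
on [9/4, 9): log(sqrt(t))/t**(3/2)
on [9, oo): t**(-3)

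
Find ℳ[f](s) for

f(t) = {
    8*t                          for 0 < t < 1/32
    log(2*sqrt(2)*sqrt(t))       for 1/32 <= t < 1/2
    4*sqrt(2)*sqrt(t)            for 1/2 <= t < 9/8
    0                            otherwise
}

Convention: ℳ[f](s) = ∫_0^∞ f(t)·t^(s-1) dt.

invert the common scale on t to get 4*t on [0, 1/16); log(2*sqrt(t)) on [1/16, 1); 4*sqrt(t) on [1, 9/4)
the power substitution comes off first: 4*t**2 on [0, 1/4); log(2*t) on [1/4, 1); 4*t on [1, 3/2)
undo the common scale on t: t**2 on [0, 1/2); log(t) on [1/2, 2); 2*t on [2, 3)
cuts at 1/32, 1/2: linearity sums the 3 kernel integrals
on [0, 1/32) integrate f = 8*t against the kernel
over [1/32, 1/2), the kernel integral of log(2*sqrt(2)*sqrt(t)) enters the sum
segment 1/2 to 9/8 holds 4*sqrt(2)*sqrt(t); add its integral

(-32*2**(4*s)*s**2*(s + 1) + 4*2**(4*s)*s*(s + 1)*(2*s + 1)*log(2) - 2*2**(4*s)*(s + 1)*(2*s + 1) + 48*6**(2*s)*s**2*(s + 1) + s**2*(2*s + 1) + 4*s*(s + 1)*(2*s + 1)*log(2) + 2*(s + 1)*(2*s + 1))/(4*2**(5*s)*s**2*(s + 1)*(2*s + 1))
  Re(s) > -1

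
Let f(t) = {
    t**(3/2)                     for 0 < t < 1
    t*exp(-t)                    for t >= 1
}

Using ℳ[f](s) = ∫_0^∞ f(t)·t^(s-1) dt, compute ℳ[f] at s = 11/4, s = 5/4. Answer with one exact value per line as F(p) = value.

F(11/4) = 4/17 + uppergamma(15/4, 1)
F(5/4) = 4/11 + uppergamma(9/4, 1)

the shared t-power comes off first: sqrt(t) on [0, 1); exp(-t) on [1, ∞)
treat the 2 regions marked off by 1 separately and sum
[0, 1) adds the kernel integral of t**(3/2)
segment [1, ∞) carries t*exp(-t); integrate it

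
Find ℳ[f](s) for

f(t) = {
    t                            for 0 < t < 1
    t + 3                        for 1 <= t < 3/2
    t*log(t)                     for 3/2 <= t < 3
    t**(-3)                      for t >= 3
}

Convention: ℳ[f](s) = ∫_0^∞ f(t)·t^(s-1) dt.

(-162*2**s*s*(s - 3)*(s**2 + 2*s + 1) - 162*2**s*(s - 3)*(s**2 + 2*s + 1) - 81*3**s*s**2*(s - 3)*(s + 1)*log(3) + 81*3**s*s**2*(s - 3)*(s + 1)*log(2) - 81*3**s*s*(s - 3)*(s + 1)*log(3) + 81*3**s*s*(s - 3)*(s + 1)*log(2) + 81*3**s*s*(s - 3)*(s + 1) + 243*3**s*s*(s - 3)*(s**2 + 2*s + 1) + 162*3**s*(s - 3)*(s**2 + 2*s + 1) + 162*6**s*s**2*(s - 3)*(s + 1)*log(3) - 162*6**s*s*(s - 3)*(s + 1) + 162*6**s*s*(s - 3)*(s + 1)*log(3) - 2*6**s*s*(s + 1)*(s**2 + 2*s + 1))/(54*2**s*s*(s - 3)*(s + 1)*(s**2 + 2*s + 1))
  -1 < Re(s) < 3

decompose at 1, 3/2, 3; ℳ[f](s) sums the 4 pieces' integrals
the [0, 1) slice contributes ∫ t·t^(s-1) dt
segment [1, 3/2) carries (t + 3); integrate it
the [3/2, 3) slice contributes ∫ t*log(t)·t^(s-1) dt
on [3, ∞) integrate f = t**(-3) against the kernel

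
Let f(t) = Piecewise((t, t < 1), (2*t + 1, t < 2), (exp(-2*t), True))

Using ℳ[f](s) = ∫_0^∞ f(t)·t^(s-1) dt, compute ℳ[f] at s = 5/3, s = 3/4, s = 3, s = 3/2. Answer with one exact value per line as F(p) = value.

F(5/3) = -39/40 + 2**(1/3)*uppergamma(5/3, 4)/4 + 21*2**(2/3)/5
F(3/4) = -40/21 + 2**(1/4)*uppergamma(3/4, 4)/2 + 76*2**(3/4)/21
F(3) = 13*exp(-4)/4 + 121/12
F(3/2) = -16/15 + sqrt(2)*sqrt(pi)*erfc(2)/8 + sqrt(2)*exp(-4)/2 + 68*sqrt(2)/15

summing 3 kernel integrals split by 1, 2 yields ℳ[f](s)
[0, 1) adds the kernel integral of t
segment [1, 2) carries (2*t + 1); integrate it
on [2, ∞) integrate f = exp(-2*t) against the kernel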